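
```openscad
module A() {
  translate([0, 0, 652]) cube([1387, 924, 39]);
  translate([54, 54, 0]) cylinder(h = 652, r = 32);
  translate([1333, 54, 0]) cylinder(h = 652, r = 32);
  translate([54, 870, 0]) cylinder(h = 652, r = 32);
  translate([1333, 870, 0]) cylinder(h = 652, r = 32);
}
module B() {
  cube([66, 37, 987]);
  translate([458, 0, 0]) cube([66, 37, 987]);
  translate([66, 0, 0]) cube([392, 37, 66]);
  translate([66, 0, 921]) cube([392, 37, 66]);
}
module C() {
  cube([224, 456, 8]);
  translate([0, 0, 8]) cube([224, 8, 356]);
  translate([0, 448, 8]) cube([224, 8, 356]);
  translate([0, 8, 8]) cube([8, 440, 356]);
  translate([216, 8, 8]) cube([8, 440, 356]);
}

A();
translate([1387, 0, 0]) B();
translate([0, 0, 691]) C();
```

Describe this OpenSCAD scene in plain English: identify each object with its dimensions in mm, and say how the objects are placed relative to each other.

A is a rectangular dining table. The top is 1387×924×39 mm with its upper surface at z = 691 mm. It stands on four round legs of 64 mm diameter, each leg's bounding box inset 22 mm from the nearest pair of top edges, running from the floor to the underside of the top.

B is a rectangular picture frame lying in the x–z plane (depth along y). The opening is 392 mm wide (x) by 855 mm tall (z), surrounded by a border 66 mm wide on all four sides. The frame is 37 mm deep and is made of two full-height vertical stiles with two horizontal rails fitted between them.

C is an open-topped rectangular box: outside dimensions 224×456×364 mm, with a uniform wall and base thickness of 8 mm. The base is a full 224×456 slab on the floor; four walls sit on top of the base. The front and back walls (the −y and +y sides) span the full width; the two side walls fit between them.

The picture frame is against the table's +x side, with their −y faces flush. The open box is on top of the table.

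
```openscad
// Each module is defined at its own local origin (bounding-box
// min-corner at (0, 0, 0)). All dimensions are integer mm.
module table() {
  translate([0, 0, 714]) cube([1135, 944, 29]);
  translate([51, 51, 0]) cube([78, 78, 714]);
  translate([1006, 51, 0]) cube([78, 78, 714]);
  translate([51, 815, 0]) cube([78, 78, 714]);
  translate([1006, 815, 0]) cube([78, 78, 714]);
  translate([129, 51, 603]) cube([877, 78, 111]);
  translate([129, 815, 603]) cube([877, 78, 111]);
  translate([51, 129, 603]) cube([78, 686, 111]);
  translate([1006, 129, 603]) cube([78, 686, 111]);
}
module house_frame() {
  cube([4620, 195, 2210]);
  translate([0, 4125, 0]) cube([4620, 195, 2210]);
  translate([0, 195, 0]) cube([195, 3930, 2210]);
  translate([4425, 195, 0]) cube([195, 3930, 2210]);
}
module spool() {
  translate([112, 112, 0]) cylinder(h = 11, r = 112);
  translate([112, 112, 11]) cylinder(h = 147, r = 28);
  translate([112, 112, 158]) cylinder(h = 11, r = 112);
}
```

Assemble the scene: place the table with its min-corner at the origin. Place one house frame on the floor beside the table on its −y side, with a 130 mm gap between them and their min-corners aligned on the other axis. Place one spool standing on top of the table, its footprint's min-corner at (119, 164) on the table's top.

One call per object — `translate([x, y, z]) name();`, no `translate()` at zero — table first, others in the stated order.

table();
translate([0, -4450, 0]) house_frame();
translate([119, 164, 743]) spool();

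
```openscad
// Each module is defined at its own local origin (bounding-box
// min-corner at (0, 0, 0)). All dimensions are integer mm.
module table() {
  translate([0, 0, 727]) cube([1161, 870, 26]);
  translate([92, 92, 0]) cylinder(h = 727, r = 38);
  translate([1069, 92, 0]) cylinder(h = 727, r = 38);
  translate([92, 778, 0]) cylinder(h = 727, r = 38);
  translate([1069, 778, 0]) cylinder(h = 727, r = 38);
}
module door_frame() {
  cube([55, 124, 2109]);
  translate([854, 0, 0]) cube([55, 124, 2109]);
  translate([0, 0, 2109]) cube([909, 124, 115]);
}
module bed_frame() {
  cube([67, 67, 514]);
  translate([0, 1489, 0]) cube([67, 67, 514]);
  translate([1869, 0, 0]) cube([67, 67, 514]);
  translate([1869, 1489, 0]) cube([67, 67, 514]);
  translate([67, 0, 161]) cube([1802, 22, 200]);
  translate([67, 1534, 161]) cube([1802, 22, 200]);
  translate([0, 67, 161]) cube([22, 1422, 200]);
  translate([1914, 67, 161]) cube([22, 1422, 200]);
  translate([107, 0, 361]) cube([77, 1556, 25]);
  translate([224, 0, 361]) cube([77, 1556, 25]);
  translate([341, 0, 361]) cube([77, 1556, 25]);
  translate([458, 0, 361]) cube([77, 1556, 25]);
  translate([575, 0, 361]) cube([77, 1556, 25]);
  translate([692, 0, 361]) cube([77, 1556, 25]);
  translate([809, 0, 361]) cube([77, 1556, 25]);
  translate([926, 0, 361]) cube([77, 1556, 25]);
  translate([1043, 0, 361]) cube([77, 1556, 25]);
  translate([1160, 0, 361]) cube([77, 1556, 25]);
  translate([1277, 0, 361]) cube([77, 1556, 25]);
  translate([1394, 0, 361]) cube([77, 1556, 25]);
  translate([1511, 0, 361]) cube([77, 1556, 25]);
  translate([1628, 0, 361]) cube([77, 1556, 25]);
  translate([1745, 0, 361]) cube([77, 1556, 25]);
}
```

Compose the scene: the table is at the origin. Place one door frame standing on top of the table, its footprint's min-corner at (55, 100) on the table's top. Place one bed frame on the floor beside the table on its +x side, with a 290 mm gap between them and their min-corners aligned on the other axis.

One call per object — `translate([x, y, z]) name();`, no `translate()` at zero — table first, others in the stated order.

table();
translate([55, 100, 753]) door_frame();
translate([1451, 0, 0]) bed_frame();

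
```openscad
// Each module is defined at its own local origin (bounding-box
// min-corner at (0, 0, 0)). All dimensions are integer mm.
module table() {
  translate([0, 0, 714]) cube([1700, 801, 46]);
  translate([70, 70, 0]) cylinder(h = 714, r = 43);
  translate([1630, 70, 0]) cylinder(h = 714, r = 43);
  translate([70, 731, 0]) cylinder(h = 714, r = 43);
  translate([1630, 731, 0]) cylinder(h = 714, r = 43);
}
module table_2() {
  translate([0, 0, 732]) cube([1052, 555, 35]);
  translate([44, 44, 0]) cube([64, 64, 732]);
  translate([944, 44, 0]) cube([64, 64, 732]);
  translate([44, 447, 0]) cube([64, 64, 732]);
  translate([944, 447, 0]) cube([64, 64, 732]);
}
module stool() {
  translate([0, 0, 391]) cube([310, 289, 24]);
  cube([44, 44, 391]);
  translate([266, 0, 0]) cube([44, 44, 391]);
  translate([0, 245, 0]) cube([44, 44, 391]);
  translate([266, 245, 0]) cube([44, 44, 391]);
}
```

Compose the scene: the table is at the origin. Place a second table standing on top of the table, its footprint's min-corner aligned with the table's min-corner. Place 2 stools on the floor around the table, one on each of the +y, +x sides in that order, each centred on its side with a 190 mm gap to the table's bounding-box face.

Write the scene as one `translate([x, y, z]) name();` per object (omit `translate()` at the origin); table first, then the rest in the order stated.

table();
translate([0, 0, 760]) table_2();
translate([695, 991, 0]) stool();
translate([1890, 256, 0]) stool();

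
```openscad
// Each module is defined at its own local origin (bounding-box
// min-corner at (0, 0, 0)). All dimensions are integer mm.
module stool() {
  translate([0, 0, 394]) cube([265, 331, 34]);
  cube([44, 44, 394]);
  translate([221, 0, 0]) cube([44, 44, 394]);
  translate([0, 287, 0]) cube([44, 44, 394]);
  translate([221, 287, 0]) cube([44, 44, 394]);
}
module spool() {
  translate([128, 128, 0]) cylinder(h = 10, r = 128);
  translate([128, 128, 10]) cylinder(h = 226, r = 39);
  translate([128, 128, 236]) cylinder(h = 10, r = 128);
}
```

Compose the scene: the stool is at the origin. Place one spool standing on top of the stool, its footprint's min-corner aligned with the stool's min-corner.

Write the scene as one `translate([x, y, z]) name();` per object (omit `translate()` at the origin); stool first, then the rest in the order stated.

stool();
translate([0, 0, 428]) spool();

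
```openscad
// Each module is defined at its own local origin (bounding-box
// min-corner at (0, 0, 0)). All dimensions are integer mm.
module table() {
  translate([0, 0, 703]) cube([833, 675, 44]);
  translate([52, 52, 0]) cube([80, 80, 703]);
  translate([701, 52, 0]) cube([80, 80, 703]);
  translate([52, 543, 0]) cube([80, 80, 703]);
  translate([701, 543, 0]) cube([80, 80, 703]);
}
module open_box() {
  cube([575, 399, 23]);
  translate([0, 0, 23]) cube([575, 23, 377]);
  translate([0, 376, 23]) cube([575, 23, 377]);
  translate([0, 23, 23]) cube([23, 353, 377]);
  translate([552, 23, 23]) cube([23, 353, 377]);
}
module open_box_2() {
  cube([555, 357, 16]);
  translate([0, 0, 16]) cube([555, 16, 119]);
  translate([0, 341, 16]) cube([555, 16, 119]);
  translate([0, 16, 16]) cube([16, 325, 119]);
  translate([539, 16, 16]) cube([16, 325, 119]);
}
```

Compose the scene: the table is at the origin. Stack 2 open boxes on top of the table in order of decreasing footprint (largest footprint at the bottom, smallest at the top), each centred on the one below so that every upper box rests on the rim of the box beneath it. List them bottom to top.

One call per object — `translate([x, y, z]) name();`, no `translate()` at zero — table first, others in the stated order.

table();
translate([129, 138, 747]) open_box();
translate([139, 159, 1147]) open_box_2();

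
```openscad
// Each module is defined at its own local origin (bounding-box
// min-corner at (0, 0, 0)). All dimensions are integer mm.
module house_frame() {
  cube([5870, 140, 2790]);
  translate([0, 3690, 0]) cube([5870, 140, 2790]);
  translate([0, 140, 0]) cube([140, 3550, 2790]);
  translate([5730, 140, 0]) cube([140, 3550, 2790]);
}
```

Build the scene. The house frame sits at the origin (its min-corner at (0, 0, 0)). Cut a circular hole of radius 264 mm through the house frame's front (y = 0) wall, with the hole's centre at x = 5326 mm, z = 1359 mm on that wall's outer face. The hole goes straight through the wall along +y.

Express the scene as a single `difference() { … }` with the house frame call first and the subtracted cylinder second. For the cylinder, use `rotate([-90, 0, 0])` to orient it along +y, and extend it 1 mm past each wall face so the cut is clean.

difference() {
  house_frame();
  translate([5326, -1, 1359]) rotate([-90, 0, 0]) cylinder(h = 142, r = 264);
}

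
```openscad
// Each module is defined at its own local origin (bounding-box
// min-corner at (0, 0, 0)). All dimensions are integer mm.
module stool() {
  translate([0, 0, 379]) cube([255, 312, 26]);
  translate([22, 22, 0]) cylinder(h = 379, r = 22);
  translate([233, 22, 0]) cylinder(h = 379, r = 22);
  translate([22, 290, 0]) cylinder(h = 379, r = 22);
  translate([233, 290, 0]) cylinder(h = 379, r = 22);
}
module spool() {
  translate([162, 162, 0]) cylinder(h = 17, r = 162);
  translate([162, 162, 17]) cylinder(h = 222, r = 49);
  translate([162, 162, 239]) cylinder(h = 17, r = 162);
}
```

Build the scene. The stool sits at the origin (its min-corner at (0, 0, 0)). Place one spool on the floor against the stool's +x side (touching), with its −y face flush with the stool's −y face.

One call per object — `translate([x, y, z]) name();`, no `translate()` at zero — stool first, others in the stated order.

stool();
translate([255, 0, 0]) spool();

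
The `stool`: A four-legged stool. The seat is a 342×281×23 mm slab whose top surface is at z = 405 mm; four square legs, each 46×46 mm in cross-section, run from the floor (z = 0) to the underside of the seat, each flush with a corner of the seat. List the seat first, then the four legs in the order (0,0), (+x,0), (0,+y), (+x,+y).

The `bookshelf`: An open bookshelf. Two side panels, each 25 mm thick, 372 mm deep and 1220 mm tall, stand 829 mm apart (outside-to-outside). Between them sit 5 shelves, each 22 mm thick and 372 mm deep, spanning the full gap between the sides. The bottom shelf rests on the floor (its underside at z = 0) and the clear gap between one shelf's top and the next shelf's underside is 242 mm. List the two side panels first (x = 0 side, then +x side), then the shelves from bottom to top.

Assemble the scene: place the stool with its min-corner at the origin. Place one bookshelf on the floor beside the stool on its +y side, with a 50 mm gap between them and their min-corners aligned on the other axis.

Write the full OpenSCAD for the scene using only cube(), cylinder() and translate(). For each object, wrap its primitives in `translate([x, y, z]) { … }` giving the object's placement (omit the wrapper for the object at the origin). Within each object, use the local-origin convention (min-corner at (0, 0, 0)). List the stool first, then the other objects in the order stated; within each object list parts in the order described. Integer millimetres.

translate([0, 0, 382]) cube([342, 281, 23]);
cube([46, 46, 382]);
translate([296, 0, 0]) cube([46, 46, 382]);
translate([0, 235, 0]) cube([46, 46, 382]);
translate([296, 235, 0]) cube([46, 46, 382]);
translate([0, 331, 0]) {
  cube([25, 372, 1220]);
  translate([804, 0, 0]) cube([25, 372, 1220]);
  translate([25, 0, 0]) cube([779, 372, 22]);
  translate([25, 0, 264]) cube([779, 372, 22]);
  translate([25, 0, 528]) cube([779, 372, 22]);
  translate([25, 0, 792]) cube([779, 372, 22]);
  translate([25, 0, 1056]) cube([779, 372, 22]);
}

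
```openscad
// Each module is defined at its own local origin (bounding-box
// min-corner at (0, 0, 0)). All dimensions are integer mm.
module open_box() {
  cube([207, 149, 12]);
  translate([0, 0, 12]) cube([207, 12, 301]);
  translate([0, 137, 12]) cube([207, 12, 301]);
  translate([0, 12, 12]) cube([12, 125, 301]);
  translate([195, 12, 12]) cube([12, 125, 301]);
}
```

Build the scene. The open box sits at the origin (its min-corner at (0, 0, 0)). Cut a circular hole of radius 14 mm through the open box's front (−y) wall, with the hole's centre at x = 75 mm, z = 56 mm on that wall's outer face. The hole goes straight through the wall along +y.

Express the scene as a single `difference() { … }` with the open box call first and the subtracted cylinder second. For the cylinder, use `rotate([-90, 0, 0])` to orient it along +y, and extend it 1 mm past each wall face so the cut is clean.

difference() {
  open_box();
  translate([75, -1, 56]) rotate([-90, 0, 0]) cylinder(h = 14, r = 14);
}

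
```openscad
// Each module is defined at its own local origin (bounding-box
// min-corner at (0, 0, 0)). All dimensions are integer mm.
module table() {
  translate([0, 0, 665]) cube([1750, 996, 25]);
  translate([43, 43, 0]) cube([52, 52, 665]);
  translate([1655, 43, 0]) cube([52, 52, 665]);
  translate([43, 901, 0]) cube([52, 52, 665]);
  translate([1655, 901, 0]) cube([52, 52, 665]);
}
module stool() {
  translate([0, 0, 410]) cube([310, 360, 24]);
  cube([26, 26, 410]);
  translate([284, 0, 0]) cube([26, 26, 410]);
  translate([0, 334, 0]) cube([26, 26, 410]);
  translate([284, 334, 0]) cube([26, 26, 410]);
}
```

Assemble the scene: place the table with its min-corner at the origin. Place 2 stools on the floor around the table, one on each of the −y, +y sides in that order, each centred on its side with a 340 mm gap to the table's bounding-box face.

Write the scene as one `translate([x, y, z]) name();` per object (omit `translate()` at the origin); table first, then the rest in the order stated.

table();
translate([720, -700, 0]) stool();
translate([720, 1336, 0]) stool();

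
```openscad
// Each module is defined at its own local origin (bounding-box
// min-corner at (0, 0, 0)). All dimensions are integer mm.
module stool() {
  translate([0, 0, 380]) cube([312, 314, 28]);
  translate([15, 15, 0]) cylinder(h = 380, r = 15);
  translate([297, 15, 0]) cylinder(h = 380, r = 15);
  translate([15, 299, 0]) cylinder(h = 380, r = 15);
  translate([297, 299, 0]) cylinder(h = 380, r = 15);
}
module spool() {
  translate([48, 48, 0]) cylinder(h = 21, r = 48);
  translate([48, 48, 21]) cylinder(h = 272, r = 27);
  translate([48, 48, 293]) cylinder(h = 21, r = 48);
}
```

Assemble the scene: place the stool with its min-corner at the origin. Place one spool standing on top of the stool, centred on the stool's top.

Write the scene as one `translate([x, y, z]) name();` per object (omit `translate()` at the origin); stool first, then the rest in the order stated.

stool();
translate([108, 109, 408]) spool();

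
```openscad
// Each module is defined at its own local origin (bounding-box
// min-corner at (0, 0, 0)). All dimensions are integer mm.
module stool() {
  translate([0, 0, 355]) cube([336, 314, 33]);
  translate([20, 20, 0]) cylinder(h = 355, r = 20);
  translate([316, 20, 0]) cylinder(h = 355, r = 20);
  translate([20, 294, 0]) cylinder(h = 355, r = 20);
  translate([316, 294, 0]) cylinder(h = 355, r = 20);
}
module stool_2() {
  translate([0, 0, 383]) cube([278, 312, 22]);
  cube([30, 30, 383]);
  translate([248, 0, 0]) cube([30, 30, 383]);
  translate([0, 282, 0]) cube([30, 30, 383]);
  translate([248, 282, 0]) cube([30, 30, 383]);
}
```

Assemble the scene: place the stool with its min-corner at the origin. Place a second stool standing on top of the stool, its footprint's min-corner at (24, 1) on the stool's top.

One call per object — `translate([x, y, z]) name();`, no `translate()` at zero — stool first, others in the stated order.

stool();
translate([24, 1, 388]) stool_2();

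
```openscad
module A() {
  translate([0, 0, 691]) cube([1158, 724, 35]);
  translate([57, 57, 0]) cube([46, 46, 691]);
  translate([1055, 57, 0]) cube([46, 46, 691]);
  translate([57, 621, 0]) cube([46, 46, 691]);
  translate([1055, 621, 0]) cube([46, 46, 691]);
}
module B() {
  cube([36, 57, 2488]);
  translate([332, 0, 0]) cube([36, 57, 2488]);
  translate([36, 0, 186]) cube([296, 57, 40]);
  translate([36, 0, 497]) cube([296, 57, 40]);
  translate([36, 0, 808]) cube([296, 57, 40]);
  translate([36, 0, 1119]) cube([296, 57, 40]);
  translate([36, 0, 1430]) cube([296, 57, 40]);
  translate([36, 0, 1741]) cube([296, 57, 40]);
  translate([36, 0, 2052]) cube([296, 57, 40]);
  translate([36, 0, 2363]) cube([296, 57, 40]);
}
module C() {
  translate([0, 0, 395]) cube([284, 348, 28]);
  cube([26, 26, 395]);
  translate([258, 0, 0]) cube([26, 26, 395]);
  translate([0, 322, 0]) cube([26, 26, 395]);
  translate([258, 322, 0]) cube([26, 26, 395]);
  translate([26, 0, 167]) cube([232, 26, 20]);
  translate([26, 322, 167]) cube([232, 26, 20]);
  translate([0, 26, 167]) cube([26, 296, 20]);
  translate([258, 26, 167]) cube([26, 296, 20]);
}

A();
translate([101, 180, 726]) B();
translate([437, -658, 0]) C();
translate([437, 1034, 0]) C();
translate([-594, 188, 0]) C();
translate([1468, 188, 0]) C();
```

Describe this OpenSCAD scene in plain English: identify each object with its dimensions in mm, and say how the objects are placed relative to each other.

A is a table with a 1158×724 mm rectangular top, 35 mm thick, top surface at z = 726 mm, supported by four 46×46 mm square legs, each inset 57 mm from the nearest pair of top edges, running from the floor.

B is a wooden ladder with two side rails of 36×57 mm section and 2488 mm height, set 368 mm apart overall. Between them run 8 rectangular rungs (57 mm deep, 40 mm thick), front faces flush with the rails' −y face. The bottom of the first rung is 186 mm above the floor and each subsequent rung is 311 mm higher than the one below.

C is a simple wooden stool: a rectangular seat 284 mm (x) by 348 mm (y), 28 mm thick, top face at z = 423 mm, on four square legs, each 26×26 mm in cross-section. The legs rest on z = 0, each flush with a corner of the seat. Four stretchers, 26 mm wide and 20 mm tall, connect adjacent legs with their undersides at z = 167 mm, each running between the inner faces of the legs it joins and aligned with the legs' outer faces on the other axis.

The ladder is on top of the table. Four stools sit around the table at the −y, +y, −x, +x sides.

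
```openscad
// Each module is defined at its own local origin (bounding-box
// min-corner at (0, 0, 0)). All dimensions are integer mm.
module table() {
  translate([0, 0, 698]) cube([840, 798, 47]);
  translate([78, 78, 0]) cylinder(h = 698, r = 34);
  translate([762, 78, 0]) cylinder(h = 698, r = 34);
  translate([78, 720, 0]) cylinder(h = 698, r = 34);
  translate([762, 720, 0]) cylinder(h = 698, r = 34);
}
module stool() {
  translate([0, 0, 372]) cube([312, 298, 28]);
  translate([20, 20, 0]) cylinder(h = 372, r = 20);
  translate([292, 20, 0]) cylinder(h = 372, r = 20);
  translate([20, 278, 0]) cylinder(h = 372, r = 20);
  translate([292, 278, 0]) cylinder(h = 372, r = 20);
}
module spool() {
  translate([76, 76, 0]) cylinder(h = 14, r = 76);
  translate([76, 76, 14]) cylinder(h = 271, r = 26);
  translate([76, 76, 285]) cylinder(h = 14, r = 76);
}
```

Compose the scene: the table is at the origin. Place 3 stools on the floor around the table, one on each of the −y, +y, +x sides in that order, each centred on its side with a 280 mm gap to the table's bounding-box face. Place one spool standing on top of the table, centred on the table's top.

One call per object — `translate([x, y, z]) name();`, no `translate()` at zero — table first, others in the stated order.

table();
translate([264, -578, 0]) stool();
translate([264, 1078, 0]) stool();
translate([1120, 250, 0]) stool();
translate([344, 323, 745]) spool();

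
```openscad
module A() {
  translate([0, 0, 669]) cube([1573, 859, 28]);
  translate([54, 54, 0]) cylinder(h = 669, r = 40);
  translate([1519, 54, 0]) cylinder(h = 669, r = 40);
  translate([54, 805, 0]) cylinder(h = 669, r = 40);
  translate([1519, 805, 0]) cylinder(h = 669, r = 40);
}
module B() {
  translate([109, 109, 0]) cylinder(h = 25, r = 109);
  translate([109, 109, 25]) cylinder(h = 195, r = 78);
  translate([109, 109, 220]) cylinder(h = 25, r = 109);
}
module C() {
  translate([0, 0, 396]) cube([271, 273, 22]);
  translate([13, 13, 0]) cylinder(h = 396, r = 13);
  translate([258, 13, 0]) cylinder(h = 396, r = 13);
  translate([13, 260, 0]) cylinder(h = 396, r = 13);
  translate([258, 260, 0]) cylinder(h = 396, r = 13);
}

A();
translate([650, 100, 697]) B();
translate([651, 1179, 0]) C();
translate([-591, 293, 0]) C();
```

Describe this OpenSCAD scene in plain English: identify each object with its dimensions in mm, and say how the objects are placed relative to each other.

A is a table: top 1573 mm (x) × 859 mm (y), 28 mm thick, upper face at z = 697 mm, on four round legs of 80 mm diameter, each leg's bounding box inset 14 mm from the nearest pair of top edges, running from z = 0 to the bottom of the top.

B is a spool: two coaxial disc flanges of radius 109 mm and thickness 25 mm, joined by a core cylinder of radius 78 mm and height 195 mm. The lower flange rests on z = 0 and the three cylinders share a vertical axis.

C is a simple wooden stool: a rectangular seat 271 mm (x) by 273 mm (y), 22 mm thick, top face at z = 418 mm, on four round legs, each 26 mm in diameter. The legs rest on z = 0, each leg's axis is inset half a diameter from the nearest pair of seat edges (so the leg's bounding box is flush with the corner).

The spool is on top of the table. Two stools sit around the table at the +y, −x sides.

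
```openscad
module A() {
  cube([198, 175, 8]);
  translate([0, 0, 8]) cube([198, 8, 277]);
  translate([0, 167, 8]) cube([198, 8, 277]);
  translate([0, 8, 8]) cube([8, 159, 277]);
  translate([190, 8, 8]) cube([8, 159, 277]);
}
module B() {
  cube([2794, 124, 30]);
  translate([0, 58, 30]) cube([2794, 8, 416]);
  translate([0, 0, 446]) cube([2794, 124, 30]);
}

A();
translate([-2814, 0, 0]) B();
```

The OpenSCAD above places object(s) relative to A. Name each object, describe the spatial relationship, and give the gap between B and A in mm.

A is an open box. B is an I-beam. The I-beam is on the floor beside the open box on its −x side. The gap between the I-beam and the open box is 20 mm.

The I-beam's nearest face is 20 mm from the open box's −x face.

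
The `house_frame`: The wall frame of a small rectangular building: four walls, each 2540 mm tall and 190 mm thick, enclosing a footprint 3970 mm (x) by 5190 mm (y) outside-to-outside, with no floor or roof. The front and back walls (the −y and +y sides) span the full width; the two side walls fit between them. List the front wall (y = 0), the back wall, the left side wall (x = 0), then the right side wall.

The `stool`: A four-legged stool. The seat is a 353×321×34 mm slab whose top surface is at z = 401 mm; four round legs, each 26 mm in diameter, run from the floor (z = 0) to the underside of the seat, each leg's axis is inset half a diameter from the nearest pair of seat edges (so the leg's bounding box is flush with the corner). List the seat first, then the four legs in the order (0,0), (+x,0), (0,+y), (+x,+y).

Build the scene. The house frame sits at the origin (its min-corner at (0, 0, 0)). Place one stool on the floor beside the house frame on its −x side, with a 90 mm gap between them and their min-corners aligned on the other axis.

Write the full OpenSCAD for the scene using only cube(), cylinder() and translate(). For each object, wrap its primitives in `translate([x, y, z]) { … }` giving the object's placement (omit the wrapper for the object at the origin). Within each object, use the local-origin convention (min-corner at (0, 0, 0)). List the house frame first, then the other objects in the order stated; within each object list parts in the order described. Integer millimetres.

cube([3970, 190, 2540]);
translate([0, 5000, 0]) cube([3970, 190, 2540]);
translate([0, 190, 0]) cube([190, 4810, 2540]);
translate([3780, 190, 0]) cube([190, 4810, 2540]);
translate([-443, 0, 0]) {
  translate([0, 0, 367]) cube([353, 321, 34]);
  translate([13, 13, 0]) cylinder(h = 367, r = 13);
  translate([340, 13, 0]) cylinder(h = 367, r = 13);
  translate([13, 308, 0]) cylinder(h = 367, r = 13);
  translate([340, 308, 0]) cylinder(h = 367, r = 13);
}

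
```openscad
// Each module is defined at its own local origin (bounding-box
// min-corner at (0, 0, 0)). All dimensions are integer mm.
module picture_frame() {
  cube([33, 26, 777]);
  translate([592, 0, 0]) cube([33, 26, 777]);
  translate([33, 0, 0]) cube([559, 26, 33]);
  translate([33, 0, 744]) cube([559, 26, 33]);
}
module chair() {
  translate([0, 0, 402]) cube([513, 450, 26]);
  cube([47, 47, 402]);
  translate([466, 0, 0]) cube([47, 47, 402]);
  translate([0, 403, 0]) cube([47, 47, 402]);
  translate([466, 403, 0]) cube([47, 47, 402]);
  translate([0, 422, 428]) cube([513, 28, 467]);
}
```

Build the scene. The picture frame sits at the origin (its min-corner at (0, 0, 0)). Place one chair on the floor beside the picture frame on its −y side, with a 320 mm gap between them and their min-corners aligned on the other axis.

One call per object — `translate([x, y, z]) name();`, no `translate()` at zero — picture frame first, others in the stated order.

picture_frame();
translate([0, -770, 0]) chair();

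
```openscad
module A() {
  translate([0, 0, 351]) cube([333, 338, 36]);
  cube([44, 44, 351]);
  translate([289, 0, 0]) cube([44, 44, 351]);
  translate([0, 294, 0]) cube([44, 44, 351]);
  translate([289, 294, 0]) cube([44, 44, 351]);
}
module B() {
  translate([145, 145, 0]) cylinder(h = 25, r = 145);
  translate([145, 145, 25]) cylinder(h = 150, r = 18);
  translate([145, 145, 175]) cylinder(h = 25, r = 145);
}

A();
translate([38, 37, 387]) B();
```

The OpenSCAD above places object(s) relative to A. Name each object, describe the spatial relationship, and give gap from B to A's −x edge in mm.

A is a stool. B is a spool. The spool is on top of the stool. The gap from the spool to the stool's −x edge is 38 mm.

The spool's min-x is at 38; the stool's min-x is 0; gap = 38 mm.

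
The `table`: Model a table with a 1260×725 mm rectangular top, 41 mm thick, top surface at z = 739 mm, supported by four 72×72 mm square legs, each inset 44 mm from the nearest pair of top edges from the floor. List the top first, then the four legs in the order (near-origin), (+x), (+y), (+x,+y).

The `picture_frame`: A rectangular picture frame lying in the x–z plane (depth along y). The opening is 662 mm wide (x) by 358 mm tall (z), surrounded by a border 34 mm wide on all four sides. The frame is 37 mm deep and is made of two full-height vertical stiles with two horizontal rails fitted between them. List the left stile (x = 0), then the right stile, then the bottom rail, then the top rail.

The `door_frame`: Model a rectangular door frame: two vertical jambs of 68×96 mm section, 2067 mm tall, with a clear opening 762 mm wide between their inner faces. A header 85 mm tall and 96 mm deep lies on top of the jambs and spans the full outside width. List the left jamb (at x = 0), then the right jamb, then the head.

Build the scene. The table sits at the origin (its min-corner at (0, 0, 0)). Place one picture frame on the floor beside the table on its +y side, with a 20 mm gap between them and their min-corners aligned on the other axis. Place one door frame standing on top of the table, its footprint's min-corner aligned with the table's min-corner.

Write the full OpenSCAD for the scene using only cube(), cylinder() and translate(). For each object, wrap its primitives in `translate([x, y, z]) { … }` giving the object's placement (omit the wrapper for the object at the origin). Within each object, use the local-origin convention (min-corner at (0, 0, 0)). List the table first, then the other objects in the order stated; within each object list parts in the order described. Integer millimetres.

translate([0, 0, 698]) cube([1260, 725, 41]);
translate([44, 44, 0]) cube([72, 72, 698]);
translate([1144, 44, 0]) cube([72, 72, 698]);
translate([44, 609, 0]) cube([72, 72, 698]);
translate([1144, 609, 0]) cube([72, 72, 698]);
translate([0, 745, 0]) {
  cube([34, 37, 426]);
  translate([696, 0, 0]) cube([34, 37, 426]);
  translate([34, 0, 0]) cube([662, 37, 34]);
  translate([34, 0, 392]) cube([662, 37, 34]);
}
translate([0, 0, 739]) {
  cube([68, 96, 2067]);
  translate([830, 0, 0]) cube([68, 96, 2067]);
  translate([0, 0, 2067]) cube([898, 96, 85]);
}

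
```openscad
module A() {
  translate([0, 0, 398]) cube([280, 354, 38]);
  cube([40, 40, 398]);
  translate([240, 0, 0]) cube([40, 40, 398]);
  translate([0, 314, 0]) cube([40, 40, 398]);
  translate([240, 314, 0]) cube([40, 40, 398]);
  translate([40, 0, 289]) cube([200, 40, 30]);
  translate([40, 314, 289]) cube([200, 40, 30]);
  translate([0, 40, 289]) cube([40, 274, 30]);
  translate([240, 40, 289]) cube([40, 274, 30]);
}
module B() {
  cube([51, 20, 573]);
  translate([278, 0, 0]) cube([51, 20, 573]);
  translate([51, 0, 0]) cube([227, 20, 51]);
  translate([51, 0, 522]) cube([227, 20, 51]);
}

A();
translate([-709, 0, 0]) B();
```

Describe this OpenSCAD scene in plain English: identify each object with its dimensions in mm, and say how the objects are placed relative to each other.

A is a four-legged stool. The seat is 280×354 mm, 38 mm thick, top at z = 436 mm. It stands on four square legs, each 40×40 mm in cross-section, from z = 0 to the seat underside, each flush with a corner of the seat. Four stretchers, 40 mm wide and 30 mm tall, connect adjacent legs with their undersides at z = 289 mm, each running between the inner faces of the legs it joins and aligned with the legs' outer faces on the other axis.

B is a rectangular picture frame lying in the x–z plane (depth along y). The opening is 227 mm wide (x) by 471 mm tall (z), surrounded by a border 51 mm wide on all four sides. The frame is 20 mm deep and is made of two full-height vertical stiles with two horizontal rails fitted between them.

The picture frame is on the floor beside the stool on its −x side.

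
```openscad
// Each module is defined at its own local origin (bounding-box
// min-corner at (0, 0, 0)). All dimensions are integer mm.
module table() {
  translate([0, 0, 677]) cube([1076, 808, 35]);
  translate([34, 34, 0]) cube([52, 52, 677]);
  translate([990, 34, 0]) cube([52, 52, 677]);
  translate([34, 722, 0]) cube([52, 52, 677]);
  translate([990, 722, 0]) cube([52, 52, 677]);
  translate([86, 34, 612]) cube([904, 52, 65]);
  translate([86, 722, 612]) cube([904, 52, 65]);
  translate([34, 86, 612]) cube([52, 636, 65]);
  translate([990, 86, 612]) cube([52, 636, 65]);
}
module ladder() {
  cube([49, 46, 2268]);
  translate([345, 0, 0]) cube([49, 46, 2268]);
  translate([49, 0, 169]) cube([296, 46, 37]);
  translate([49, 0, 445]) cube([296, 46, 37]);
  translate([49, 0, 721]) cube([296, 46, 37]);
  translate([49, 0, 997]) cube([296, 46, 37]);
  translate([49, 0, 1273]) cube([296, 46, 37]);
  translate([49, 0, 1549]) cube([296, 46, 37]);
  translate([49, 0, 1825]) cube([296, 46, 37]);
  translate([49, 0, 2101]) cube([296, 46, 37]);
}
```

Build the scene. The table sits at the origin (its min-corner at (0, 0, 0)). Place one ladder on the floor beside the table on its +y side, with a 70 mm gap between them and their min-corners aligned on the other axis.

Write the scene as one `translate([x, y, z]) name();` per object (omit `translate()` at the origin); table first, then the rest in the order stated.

table();
translate([0, 878, 0]) ladder();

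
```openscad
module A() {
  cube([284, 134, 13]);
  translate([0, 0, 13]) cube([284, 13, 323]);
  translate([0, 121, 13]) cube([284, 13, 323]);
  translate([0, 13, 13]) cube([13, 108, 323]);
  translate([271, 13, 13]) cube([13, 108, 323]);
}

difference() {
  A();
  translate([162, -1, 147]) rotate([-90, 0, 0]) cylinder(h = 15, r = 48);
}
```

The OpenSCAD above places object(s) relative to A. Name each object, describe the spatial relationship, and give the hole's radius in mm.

The subtracted cylinder has r = 48 mm.

A is an open box. The open box has a circular hole through its front wall. The hole's radius is 48 mm.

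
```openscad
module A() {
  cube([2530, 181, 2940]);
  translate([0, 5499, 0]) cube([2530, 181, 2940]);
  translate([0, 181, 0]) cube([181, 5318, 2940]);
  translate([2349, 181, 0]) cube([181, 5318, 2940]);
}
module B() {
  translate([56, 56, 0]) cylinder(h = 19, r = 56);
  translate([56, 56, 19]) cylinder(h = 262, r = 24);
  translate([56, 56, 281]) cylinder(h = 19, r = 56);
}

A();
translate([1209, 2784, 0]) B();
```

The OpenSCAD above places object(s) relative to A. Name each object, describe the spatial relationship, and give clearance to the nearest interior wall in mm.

A is a house frame. B is a spool. The spool sits inside the house frame, centred. The clearance to the nearest interior wall is 1028 mm.

Clearances: x = 1028, y = 2603; minimum 1028 mm.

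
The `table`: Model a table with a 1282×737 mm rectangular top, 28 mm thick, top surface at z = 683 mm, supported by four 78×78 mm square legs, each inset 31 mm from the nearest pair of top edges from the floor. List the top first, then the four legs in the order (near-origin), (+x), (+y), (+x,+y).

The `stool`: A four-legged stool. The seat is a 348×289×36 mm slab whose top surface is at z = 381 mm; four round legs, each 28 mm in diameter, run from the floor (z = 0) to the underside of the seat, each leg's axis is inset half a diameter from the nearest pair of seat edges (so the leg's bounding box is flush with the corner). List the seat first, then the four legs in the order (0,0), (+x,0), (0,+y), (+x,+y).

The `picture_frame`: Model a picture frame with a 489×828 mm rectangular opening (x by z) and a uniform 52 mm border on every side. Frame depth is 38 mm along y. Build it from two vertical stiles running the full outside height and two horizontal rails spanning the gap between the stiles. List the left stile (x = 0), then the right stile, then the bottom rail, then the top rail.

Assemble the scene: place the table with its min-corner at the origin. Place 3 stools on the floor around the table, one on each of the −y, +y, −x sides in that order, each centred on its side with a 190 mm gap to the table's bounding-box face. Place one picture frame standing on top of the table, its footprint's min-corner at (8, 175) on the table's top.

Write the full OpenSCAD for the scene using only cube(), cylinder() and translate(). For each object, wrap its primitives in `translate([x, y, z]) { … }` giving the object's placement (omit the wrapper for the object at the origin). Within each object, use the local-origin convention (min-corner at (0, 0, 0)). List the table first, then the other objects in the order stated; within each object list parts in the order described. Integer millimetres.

translate([0, 0, 655]) cube([1282, 737, 28]);
translate([31, 31, 0]) cube([78, 78, 655]);
translate([1173, 31, 0]) cube([78, 78, 655]);
translate([31, 628, 0]) cube([78, 78, 655]);
translate([1173, 628, 0]) cube([78, 78, 655]);
translate([467, -479, 0]) {
  translate([0, 0, 345]) cube([348, 289, 36]);
  translate([14, 14, 0]) cylinder(h = 345, r = 14);
  translate([334, 14, 0]) cylinder(h = 345, r = 14);
  translate([14, 275, 0]) cylinder(h = 345, r = 14);
  translate([334, 275, 0]) cylinder(h = 345, r = 14);
}
translate([467, 927, 0]) {
  translate([0, 0, 345]) cube([348, 289, 36]);
  translate([14, 14, 0]) cylinder(h = 345, r = 14);
  translate([334, 14, 0]) cylinder(h = 345, r = 14);
  translate([14, 275, 0]) cylinder(h = 345, r = 14);
  translate([334, 275, 0]) cylinder(h = 345, r = 14);
}
translate([-538, 224, 0]) {
  translate([0, 0, 345]) cube([348, 289, 36]);
  translate([14, 14, 0]) cylinder(h = 345, r = 14);
  translate([334, 14, 0]) cylinder(h = 345, r = 14);
  translate([14, 275, 0]) cylinder(h = 345, r = 14);
  translate([334, 275, 0]) cylinder(h = 345, r = 14);
}
translate([8, 175, 683]) {
  cube([52, 38, 932]);
  translate([541, 0, 0]) cube([52, 38, 932]);
  translate([52, 0, 0]) cube([489, 38, 52]);
  translate([52, 0, 880]) cube([489, 38, 52]);
}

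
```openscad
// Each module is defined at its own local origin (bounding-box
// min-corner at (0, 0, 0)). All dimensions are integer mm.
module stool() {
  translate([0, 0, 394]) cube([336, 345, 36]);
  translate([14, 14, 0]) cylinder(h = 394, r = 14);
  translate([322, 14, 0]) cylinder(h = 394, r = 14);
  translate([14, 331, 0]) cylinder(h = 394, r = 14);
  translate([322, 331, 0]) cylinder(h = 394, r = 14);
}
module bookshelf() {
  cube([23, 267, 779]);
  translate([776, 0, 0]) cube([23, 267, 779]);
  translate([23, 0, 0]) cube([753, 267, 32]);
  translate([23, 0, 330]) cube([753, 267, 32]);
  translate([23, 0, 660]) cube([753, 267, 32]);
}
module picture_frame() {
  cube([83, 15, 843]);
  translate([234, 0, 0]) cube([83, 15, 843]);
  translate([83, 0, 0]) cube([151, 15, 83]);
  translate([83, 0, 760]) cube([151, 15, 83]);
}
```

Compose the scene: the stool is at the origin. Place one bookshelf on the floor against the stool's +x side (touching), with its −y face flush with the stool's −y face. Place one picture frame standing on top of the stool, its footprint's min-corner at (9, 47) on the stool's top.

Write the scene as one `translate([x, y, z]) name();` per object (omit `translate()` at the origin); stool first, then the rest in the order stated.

stool();
translate([336, 0, 0]) bookshelf();
translate([9, 47, 430]) picture_frame();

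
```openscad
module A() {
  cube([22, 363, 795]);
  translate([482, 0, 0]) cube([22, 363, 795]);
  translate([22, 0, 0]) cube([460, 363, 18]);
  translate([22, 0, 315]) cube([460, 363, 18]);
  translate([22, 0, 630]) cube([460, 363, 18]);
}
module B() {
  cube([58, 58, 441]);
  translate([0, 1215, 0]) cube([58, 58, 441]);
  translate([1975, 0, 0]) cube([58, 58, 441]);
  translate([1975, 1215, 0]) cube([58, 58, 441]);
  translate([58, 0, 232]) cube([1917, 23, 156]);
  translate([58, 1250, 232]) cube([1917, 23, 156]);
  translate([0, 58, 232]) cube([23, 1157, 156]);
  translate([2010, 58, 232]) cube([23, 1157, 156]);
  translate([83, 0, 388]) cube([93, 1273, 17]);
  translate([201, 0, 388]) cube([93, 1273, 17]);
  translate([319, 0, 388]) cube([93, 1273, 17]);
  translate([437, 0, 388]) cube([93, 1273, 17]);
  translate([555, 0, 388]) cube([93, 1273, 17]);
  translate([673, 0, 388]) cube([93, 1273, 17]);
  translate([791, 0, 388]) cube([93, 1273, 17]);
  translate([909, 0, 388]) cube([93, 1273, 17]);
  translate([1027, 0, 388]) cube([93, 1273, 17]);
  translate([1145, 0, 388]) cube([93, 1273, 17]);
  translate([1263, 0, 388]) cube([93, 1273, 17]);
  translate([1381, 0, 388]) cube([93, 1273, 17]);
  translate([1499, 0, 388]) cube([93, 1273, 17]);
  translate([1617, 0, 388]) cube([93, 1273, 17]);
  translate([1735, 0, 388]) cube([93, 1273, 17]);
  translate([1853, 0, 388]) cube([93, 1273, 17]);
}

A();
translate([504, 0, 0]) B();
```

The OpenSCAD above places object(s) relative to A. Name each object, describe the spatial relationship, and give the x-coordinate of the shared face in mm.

The bookshelf's +x face and the bed frame's −x face are both at x = 504 mm.

A is a bookshelf. B is a bed frame. The bed frame is against the bookshelf's +x side, with their −y faces flush. The x-coordinate of the shared face is 504 mm.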